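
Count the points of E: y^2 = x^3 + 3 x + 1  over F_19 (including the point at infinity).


For each x in F_19, count y with y^2 = x^3 + 3 x + 1 mod 19:
  x = 0: RHS = 1, y in [1, 18]  -> 2 point(s)
  x = 1: RHS = 5, y in [9, 10]  -> 2 point(s)
  x = 4: RHS = 1, y in [1, 18]  -> 2 point(s)
  x = 6: RHS = 7, y in [8, 11]  -> 2 point(s)
  x = 7: RHS = 4, y in [2, 17]  -> 2 point(s)
  x = 8: RHS = 5, y in [9, 10]  -> 2 point(s)
  x = 9: RHS = 16, y in [4, 15]  -> 2 point(s)
  x = 10: RHS = 5, y in [9, 10]  -> 2 point(s)
  x = 11: RHS = 16, y in [4, 15]  -> 2 point(s)
  x = 12: RHS = 17, y in [6, 13]  -> 2 point(s)
  x = 15: RHS = 1, y in [1, 18]  -> 2 point(s)
  x = 17: RHS = 6, y in [5, 14]  -> 2 point(s)
  x = 18: RHS = 16, y in [4, 15]  -> 2 point(s)
Affine points: 26. Add the point at infinity: total = 27.

#E(F_19) = 27


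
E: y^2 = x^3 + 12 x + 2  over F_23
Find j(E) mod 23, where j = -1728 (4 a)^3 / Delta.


Delta = -16(4 a^3 + 27 b^2) mod 23 = 12
-1728 * (4 a)^3 = -1728 * (4*12)^3 mod 23 = 22
j = 22 * 12^(-1) mod 23 = 21

j = 21 (mod 23)


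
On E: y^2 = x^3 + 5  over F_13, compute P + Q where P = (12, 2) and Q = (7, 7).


P != Q, so use the chord formula.
s = (y2 - y1) / (x2 - x1) = (5) / (8) mod 13 = 12
x3 = s^2 - x1 - x2 mod 13 = 12^2 - 12 - 7 = 8
y3 = s (x1 - x3) - y1 mod 13 = 12 * (12 - 8) - 2 = 7

P + Q = (8, 7)


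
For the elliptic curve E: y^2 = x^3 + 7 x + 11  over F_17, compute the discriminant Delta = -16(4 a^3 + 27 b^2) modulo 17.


4 a^3 + 27 b^2 = 4*7^3 + 27*11^2 = 1372 + 3267 = 4639
Delta = -16 * (4639) = -74224
Delta mod 17 = 15

Delta = 15 (mod 17)


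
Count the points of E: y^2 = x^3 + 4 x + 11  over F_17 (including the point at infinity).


For each x in F_17, count y with y^2 = x^3 + 4 x + 11 mod 17:
  x = 1: RHS = 16, y in [4, 13]  -> 2 point(s)
  x = 3: RHS = 16, y in [4, 13]  -> 2 point(s)
  x = 6: RHS = 13, y in [8, 9]  -> 2 point(s)
  x = 7: RHS = 8, y in [5, 12]  -> 2 point(s)
  x = 11: RHS = 9, y in [3, 14]  -> 2 point(s)
  x = 12: RHS = 2, y in [6, 11]  -> 2 point(s)
  x = 13: RHS = 16, y in [4, 13]  -> 2 point(s)
Affine points: 14. Add the point at infinity: total = 15.

#E(F_17) = 15


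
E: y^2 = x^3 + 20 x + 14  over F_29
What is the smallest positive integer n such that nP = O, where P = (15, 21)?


Compute successive multiples of P until we hit O:
  1P = (15, 21)
  2P = (22, 13)
  3P = (1, 21)
  4P = (13, 8)
  5P = (7, 2)
  6P = (14, 14)
  7P = (20, 2)
  8P = (27, 13)
  ... (continuing to 36P)
  36P = O

ord(P) = 36


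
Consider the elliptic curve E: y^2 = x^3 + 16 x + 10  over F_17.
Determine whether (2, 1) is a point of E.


Check whether y^2 = x^3 + 16 x + 10 (mod 17) for (x, y) = (2, 1).
LHS: y^2 = 1^2 mod 17 = 1
RHS: x^3 + 16 x + 10 = 2^3 + 16*2 + 10 mod 17 = 16
LHS != RHS

No, not on the curve


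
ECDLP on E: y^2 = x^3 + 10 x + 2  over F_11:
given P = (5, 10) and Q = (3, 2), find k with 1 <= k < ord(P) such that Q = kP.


Enumerate multiples of P until we hit Q = (3, 2):
  1P = (5, 10)
  2P = (6, 5)
  3P = (3, 2)
Match found at i = 3.

k = 3


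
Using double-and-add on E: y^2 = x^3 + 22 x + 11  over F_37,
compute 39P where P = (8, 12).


k = 39 = 100111_2 (binary, LSB first: 111001)
Double-and-add from P = (8, 12):
  bit 0 = 1: acc = O + (8, 12) = (8, 12)
  bit 1 = 1: acc = (8, 12) + (17, 28) = (1, 21)
  bit 2 = 1: acc = (1, 21) + (7, 29) = (2, 27)
  bit 3 = 0: acc unchanged = (2, 27)
  bit 4 = 0: acc unchanged = (2, 27)
  bit 5 = 1: acc = (2, 27) + (28, 34) = (23, 20)

39P = (23, 20)


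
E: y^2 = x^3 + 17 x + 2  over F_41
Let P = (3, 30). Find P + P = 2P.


Doubling: s = (3 x1^2 + a) / (2 y1)
s = (3*3^2 + 17) / (2*30) mod 41 = 39
x3 = s^2 - 2 x1 mod 41 = 39^2 - 2*3 = 39
y3 = s (x1 - x3) - y1 mod 41 = 39 * (3 - 39) - 30 = 1

2P = (39, 1)


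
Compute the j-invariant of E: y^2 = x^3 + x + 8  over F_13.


Delta = -16(4 a^3 + 27 b^2) mod 13 = 4
-1728 * (4 a)^3 = -1728 * (4*1)^3 mod 13 = 12
j = 12 * 4^(-1) mod 13 = 3

j = 3 (mod 13)


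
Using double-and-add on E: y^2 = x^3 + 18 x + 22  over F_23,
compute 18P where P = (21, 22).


k = 18 = 10010_2 (binary, LSB first: 01001)
Double-and-add from P = (21, 22):
  bit 0 = 0: acc unchanged = O
  bit 1 = 1: acc = O + (22, 16) = (22, 16)
  bit 2 = 0: acc unchanged = (22, 16)
  bit 3 = 0: acc unchanged = (22, 16)
  bit 4 = 1: acc = (22, 16) + (16, 6) = (21, 1)

18P = (21, 1)


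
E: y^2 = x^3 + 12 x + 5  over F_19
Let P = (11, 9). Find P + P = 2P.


Doubling: s = (3 x1^2 + a) / (2 y1)
s = (3*11^2 + 12) / (2*9) mod 19 = 5
x3 = s^2 - 2 x1 mod 19 = 5^2 - 2*11 = 3
y3 = s (x1 - x3) - y1 mod 19 = 5 * (11 - 3) - 9 = 12

2P = (3, 12)


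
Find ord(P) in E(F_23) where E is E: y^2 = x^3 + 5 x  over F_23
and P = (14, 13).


Compute successive multiples of P until we hit O:
  1P = (14, 13)
  2P = (8, 0)
  3P = (14, 10)
  4P = O

ord(P) = 4


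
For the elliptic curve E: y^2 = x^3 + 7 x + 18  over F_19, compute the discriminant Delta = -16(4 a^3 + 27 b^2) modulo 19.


4 a^3 + 27 b^2 = 4*7^3 + 27*18^2 = 1372 + 8748 = 10120
Delta = -16 * (10120) = -161920
Delta mod 19 = 17

Delta = 17 (mod 19)


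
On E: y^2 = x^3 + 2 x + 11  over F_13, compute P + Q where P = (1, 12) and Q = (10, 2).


P != Q, so use the chord formula.
s = (y2 - y1) / (x2 - x1) = (3) / (9) mod 13 = 9
x3 = s^2 - x1 - x2 mod 13 = 9^2 - 1 - 10 = 5
y3 = s (x1 - x3) - y1 mod 13 = 9 * (1 - 5) - 12 = 4

P + Q = (5, 4)


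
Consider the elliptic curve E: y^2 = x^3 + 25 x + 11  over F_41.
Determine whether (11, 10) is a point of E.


Check whether y^2 = x^3 + 25 x + 11 (mod 41) for (x, y) = (11, 10).
LHS: y^2 = 10^2 mod 41 = 18
RHS: x^3 + 25 x + 11 = 11^3 + 25*11 + 11 mod 41 = 18
LHS = RHS

Yes, on the curve


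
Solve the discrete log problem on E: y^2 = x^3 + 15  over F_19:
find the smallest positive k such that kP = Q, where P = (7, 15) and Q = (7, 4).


Enumerate multiples of P until we hit Q = (7, 4):
  1P = (7, 15)
  2P = (14, 2)
  3P = (3, 2)
  4P = (16, 8)
  5P = (2, 17)
  6P = (17, 8)
  7P = (1, 15)
  8P = (11, 4)
  9P = (5, 8)
  10P = (5, 11)
  11P = (11, 15)
  12P = (1, 4)
  13P = (17, 11)
  14P = (2, 2)
  15P = (16, 11)
  16P = (3, 17)
  17P = (14, 17)
  18P = (7, 4)
Match found at i = 18.

k = 18


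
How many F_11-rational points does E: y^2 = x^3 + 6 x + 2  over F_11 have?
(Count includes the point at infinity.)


For each x in F_11, count y with y^2 = x^3 + 6 x + 2 mod 11:
  x = 1: RHS = 9, y in [3, 8]  -> 2 point(s)
  x = 2: RHS = 0, y in [0]  -> 1 point(s)
  x = 3: RHS = 3, y in [5, 6]  -> 2 point(s)
  x = 5: RHS = 3, y in [5, 6]  -> 2 point(s)
  x = 6: RHS = 1, y in [1, 10]  -> 2 point(s)
  x = 8: RHS = 1, y in [1, 10]  -> 2 point(s)
  x = 9: RHS = 4, y in [2, 9]  -> 2 point(s)
Affine points: 13. Add the point at infinity: total = 14.

#E(F_11) = 14


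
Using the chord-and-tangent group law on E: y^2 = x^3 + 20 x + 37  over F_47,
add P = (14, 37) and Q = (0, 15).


P != Q, so use the chord formula.
s = (y2 - y1) / (x2 - x1) = (25) / (33) mod 47 = 15
x3 = s^2 - x1 - x2 mod 47 = 15^2 - 14 - 0 = 23
y3 = s (x1 - x3) - y1 mod 47 = 15 * (14 - 23) - 37 = 16

P + Q = (23, 16)


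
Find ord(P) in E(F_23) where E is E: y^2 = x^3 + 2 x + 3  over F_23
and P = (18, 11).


Compute successive multiples of P until we hit O:
  1P = (18, 11)
  2P = (5, 0)
  3P = (18, 12)
  4P = O

ord(P) = 4


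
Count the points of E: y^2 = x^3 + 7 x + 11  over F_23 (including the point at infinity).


For each x in F_23, count y with y^2 = x^3 + 7 x + 11 mod 23:
  x = 3: RHS = 13, y in [6, 17]  -> 2 point(s)
  x = 6: RHS = 16, y in [4, 19]  -> 2 point(s)
  x = 7: RHS = 12, y in [9, 14]  -> 2 point(s)
  x = 8: RHS = 4, y in [2, 21]  -> 2 point(s)
  x = 10: RHS = 0, y in [0]  -> 1 point(s)
  x = 11: RHS = 16, y in [4, 19]  -> 2 point(s)
  x = 12: RHS = 6, y in [11, 12]  -> 2 point(s)
  x = 14: RHS = 1, y in [1, 22]  -> 2 point(s)
  x = 15: RHS = 18, y in [8, 15]  -> 2 point(s)
  x = 17: RHS = 6, y in [11, 12]  -> 2 point(s)
  x = 18: RHS = 12, y in [9, 14]  -> 2 point(s)
  x = 20: RHS = 9, y in [3, 20]  -> 2 point(s)
  x = 21: RHS = 12, y in [9, 14]  -> 2 point(s)
  x = 22: RHS = 3, y in [7, 16]  -> 2 point(s)
Affine points: 27. Add the point at infinity: total = 28.

#E(F_23) = 28


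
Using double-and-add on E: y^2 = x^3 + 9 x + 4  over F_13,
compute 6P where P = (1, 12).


k = 6 = 110_2 (binary, LSB first: 011)
Double-and-add from P = (1, 12):
  bit 0 = 0: acc unchanged = O
  bit 1 = 1: acc = O + (8, 4) = (8, 4)
  bit 2 = 1: acc = (8, 4) + (0, 2) = (1, 1)

6P = (1, 1)


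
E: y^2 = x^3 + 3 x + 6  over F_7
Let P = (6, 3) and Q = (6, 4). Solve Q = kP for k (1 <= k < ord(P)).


Enumerate multiples of P until we hit Q = (6, 4):
  1P = (6, 3)
  2P = (3, 0)
  3P = (6, 4)
Match found at i = 3.

k = 3


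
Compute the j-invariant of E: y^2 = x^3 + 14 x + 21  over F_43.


Delta = -16(4 a^3 + 27 b^2) mod 43 = 17
-1728 * (4 a)^3 = -1728 * (4*14)^3 mod 43 = 11
j = 11 * 17^(-1) mod 43 = 31

j = 31 (mod 43)


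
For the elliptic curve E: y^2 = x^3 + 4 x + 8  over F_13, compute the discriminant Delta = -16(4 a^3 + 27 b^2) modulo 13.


4 a^3 + 27 b^2 = 4*4^3 + 27*8^2 = 256 + 1728 = 1984
Delta = -16 * (1984) = -31744
Delta mod 13 = 2

Delta = 2 (mod 13)


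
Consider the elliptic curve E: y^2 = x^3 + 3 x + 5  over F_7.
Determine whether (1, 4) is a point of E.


Check whether y^2 = x^3 + 3 x + 5 (mod 7) for (x, y) = (1, 4).
LHS: y^2 = 4^2 mod 7 = 2
RHS: x^3 + 3 x + 5 = 1^3 + 3*1 + 5 mod 7 = 2
LHS = RHS

Yes, on the curve


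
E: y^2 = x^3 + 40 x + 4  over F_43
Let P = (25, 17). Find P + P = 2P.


Doubling: s = (3 x1^2 + a) / (2 y1)
s = (3*25^2 + 40) / (2*17) mod 43 = 7
x3 = s^2 - 2 x1 mod 43 = 7^2 - 2*25 = 42
y3 = s (x1 - x3) - y1 mod 43 = 7 * (25 - 42) - 17 = 36

2P = (42, 36)


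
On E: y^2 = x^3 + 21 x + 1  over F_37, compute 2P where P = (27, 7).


k = 2 = 10_2 (binary, LSB first: 01)
Double-and-add from P = (27, 7):
  bit 0 = 0: acc unchanged = O
  bit 1 = 1: acc = O + (23, 16) = (23, 16)

2P = (23, 16)


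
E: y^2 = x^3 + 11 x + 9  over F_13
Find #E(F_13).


For each x in F_13, count y with y^2 = x^3 + 11 x + 9 mod 13:
  x = 0: RHS = 9, y in [3, 10]  -> 2 point(s)
  x = 2: RHS = 0, y in [0]  -> 1 point(s)
  x = 3: RHS = 4, y in [2, 11]  -> 2 point(s)
  x = 4: RHS = 0, y in [0]  -> 1 point(s)
  x = 7: RHS = 0, y in [0]  -> 1 point(s)
  x = 10: RHS = 1, y in [1, 12]  -> 2 point(s)
  x = 12: RHS = 10, y in [6, 7]  -> 2 point(s)
Affine points: 11. Add the point at infinity: total = 12.

#E(F_13) = 12


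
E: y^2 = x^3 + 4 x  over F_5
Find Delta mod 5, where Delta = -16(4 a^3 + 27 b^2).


4 a^3 + 27 b^2 = 4*4^3 + 27*0^2 = 256 + 0 = 256
Delta = -16 * (256) = -4096
Delta mod 5 = 4

Delta = 4 (mod 5)


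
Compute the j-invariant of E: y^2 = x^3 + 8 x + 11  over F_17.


Delta = -16(4 a^3 + 27 b^2) mod 17 = 11
-1728 * (4 a)^3 = -1728 * (4*8)^3 mod 17 = 3
j = 3 * 11^(-1) mod 17 = 8

j = 8 (mod 17)


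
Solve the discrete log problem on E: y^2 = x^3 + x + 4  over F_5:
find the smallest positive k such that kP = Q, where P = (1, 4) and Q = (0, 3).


Enumerate multiples of P until we hit Q = (0, 3):
  1P = (1, 4)
  2P = (2, 3)
  3P = (3, 3)
  4P = (0, 3)
Match found at i = 4.

k = 4


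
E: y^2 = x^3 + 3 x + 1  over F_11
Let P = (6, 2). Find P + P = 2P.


Doubling: s = (3 x1^2 + a) / (2 y1)
s = (3*6^2 + 3) / (2*2) mod 11 = 3
x3 = s^2 - 2 x1 mod 11 = 3^2 - 2*6 = 8
y3 = s (x1 - x3) - y1 mod 11 = 3 * (6 - 8) - 2 = 3

2P = (8, 3)


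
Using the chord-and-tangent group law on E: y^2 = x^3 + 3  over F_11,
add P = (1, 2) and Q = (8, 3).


P != Q, so use the chord formula.
s = (y2 - y1) / (x2 - x1) = (1) / (7) mod 11 = 8
x3 = s^2 - x1 - x2 mod 11 = 8^2 - 1 - 8 = 0
y3 = s (x1 - x3) - y1 mod 11 = 8 * (1 - 0) - 2 = 6

P + Q = (0, 6)


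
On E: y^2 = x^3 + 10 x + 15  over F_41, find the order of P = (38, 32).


Compute successive multiples of P until we hit O:
  1P = (38, 32)
  2P = (2, 17)
  3P = (10, 7)
  4P = (36, 2)
  5P = (28, 36)
  6P = (26, 37)
  7P = (27, 1)
  8P = (8, 19)
  ... (continuing to 22P)
  22P = O

ord(P) = 22


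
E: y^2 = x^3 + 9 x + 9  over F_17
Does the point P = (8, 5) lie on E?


Check whether y^2 = x^3 + 9 x + 9 (mod 17) for (x, y) = (8, 5).
LHS: y^2 = 5^2 mod 17 = 8
RHS: x^3 + 9 x + 9 = 8^3 + 9*8 + 9 mod 17 = 15
LHS != RHS

No, not on the curve


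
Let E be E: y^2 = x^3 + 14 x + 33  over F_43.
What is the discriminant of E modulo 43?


4 a^3 + 27 b^2 = 4*14^3 + 27*33^2 = 10976 + 29403 = 40379
Delta = -16 * (40379) = -646064
Delta mod 43 = 11

Delta = 11 (mod 43)


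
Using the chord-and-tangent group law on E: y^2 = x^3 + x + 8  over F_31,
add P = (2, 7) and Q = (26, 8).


P != Q, so use the chord formula.
s = (y2 - y1) / (x2 - x1) = (1) / (24) mod 31 = 22
x3 = s^2 - x1 - x2 mod 31 = 22^2 - 2 - 26 = 22
y3 = s (x1 - x3) - y1 mod 31 = 22 * (2 - 22) - 7 = 18

P + Q = (22, 18)


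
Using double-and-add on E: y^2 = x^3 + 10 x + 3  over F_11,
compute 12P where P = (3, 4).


k = 12 = 1100_2 (binary, LSB first: 0011)
Double-and-add from P = (3, 4):
  bit 0 = 0: acc unchanged = O
  bit 1 = 0: acc unchanged = O
  bit 2 = 1: acc = O + (10, 5) = (10, 5)
  bit 3 = 1: acc = (10, 5) + (6, 9) = (7, 3)

12P = (7, 3)


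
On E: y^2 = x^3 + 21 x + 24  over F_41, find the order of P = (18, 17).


Compute successive multiples of P until we hit O:
  1P = (18, 17)
  2P = (10, 2)
  3P = (21, 3)
  4P = (1, 13)
  5P = (30, 26)
  6P = (32, 34)
  7P = (9, 32)
  8P = (35, 25)
  ... (continuing to 52P)
  52P = O

ord(P) = 52


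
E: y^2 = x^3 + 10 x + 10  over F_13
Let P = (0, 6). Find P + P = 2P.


Doubling: s = (3 x1^2 + a) / (2 y1)
s = (3*0^2 + 10) / (2*6) mod 13 = 3
x3 = s^2 - 2 x1 mod 13 = 3^2 - 2*0 = 9
y3 = s (x1 - x3) - y1 mod 13 = 3 * (0 - 9) - 6 = 6

2P = (9, 6)


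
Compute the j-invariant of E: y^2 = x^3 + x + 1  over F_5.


Delta = -16(4 a^3 + 27 b^2) mod 5 = 4
-1728 * (4 a)^3 = -1728 * (4*1)^3 mod 5 = 3
j = 3 * 4^(-1) mod 5 = 2

j = 2 (mod 5)


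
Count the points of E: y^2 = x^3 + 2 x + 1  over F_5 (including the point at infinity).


For each x in F_5, count y with y^2 = x^3 + 2 x + 1 mod 5:
  x = 0: RHS = 1, y in [1, 4]  -> 2 point(s)
  x = 1: RHS = 4, y in [2, 3]  -> 2 point(s)
  x = 3: RHS = 4, y in [2, 3]  -> 2 point(s)
Affine points: 6. Add the point at infinity: total = 7.

#E(F_5) = 7


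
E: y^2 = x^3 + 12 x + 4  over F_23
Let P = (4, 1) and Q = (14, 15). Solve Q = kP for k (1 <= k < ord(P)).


Enumerate multiples of P until we hit Q = (14, 15):
  1P = (4, 1)
  2P = (18, 16)
  3P = (14, 8)
  4P = (14, 15)
Match found at i = 4.

k = 4


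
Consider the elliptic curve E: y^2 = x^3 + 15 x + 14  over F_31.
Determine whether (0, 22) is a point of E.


Check whether y^2 = x^3 + 15 x + 14 (mod 31) for (x, y) = (0, 22).
LHS: y^2 = 22^2 mod 31 = 19
RHS: x^3 + 15 x + 14 = 0^3 + 15*0 + 14 mod 31 = 14
LHS != RHS

No, not on the curve


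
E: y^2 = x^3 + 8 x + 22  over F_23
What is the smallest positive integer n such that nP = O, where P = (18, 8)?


Compute successive multiples of P until we hit O:
  1P = (18, 8)
  2P = (14, 7)
  3P = (4, 7)
  4P = (3, 21)
  5P = (5, 16)
  6P = (8, 0)
  7P = (5, 7)
  8P = (3, 2)
  ... (continuing to 12P)
  12P = O

ord(P) = 12


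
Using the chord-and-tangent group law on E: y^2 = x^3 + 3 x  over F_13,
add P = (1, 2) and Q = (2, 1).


P != Q, so use the chord formula.
s = (y2 - y1) / (x2 - x1) = (12) / (1) mod 13 = 12
x3 = s^2 - x1 - x2 mod 13 = 12^2 - 1 - 2 = 11
y3 = s (x1 - x3) - y1 mod 13 = 12 * (1 - 11) - 2 = 8

P + Q = (11, 8)


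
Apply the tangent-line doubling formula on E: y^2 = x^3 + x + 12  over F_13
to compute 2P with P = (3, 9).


Doubling: s = (3 x1^2 + a) / (2 y1)
s = (3*3^2 + 1) / (2*9) mod 13 = 3
x3 = s^2 - 2 x1 mod 13 = 3^2 - 2*3 = 3
y3 = s (x1 - x3) - y1 mod 13 = 3 * (3 - 3) - 9 = 4

2P = (3, 4)


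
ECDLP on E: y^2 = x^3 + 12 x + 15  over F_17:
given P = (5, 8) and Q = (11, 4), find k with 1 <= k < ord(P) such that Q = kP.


Enumerate multiples of P until we hit Q = (11, 4):
  1P = (5, 8)
  2P = (11, 4)
Match found at i = 2.

k = 2


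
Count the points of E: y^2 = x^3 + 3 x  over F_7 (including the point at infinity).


For each x in F_7, count y with y^2 = x^3 + 3 x + 0 mod 7:
  x = 0: RHS = 0, y in [0]  -> 1 point(s)
  x = 1: RHS = 4, y in [2, 5]  -> 2 point(s)
  x = 2: RHS = 0, y in [0]  -> 1 point(s)
  x = 3: RHS = 1, y in [1, 6]  -> 2 point(s)
  x = 5: RHS = 0, y in [0]  -> 1 point(s)
Affine points: 7. Add the point at infinity: total = 8.

#E(F_7) = 8


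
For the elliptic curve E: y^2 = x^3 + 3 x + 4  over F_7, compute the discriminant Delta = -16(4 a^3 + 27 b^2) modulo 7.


4 a^3 + 27 b^2 = 4*3^3 + 27*4^2 = 108 + 432 = 540
Delta = -16 * (540) = -8640
Delta mod 7 = 5

Delta = 5 (mod 7)


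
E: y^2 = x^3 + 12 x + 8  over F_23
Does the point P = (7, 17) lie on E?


Check whether y^2 = x^3 + 12 x + 8 (mod 23) for (x, y) = (7, 17).
LHS: y^2 = 17^2 mod 23 = 13
RHS: x^3 + 12 x + 8 = 7^3 + 12*7 + 8 mod 23 = 21
LHS != RHS

No, not on the curve


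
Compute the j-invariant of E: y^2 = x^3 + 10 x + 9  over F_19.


Delta = -16(4 a^3 + 27 b^2) mod 19 = 17
-1728 * (4 a)^3 = -1728 * (4*10)^3 mod 19 = 8
j = 8 * 17^(-1) mod 19 = 15

j = 15 (mod 19)


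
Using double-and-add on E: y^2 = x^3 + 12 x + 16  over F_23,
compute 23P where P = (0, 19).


k = 23 = 10111_2 (binary, LSB first: 11101)
Double-and-add from P = (0, 19):
  bit 0 = 1: acc = O + (0, 19) = (0, 19)
  bit 1 = 1: acc = (0, 19) + (8, 16) = (4, 17)
  bit 2 = 1: acc = (4, 17) + (2, 5) = (7, 11)
  bit 3 = 0: acc unchanged = (7, 11)
  bit 4 = 1: acc = (7, 11) + (15, 11) = (1, 12)

23P = (1, 12)


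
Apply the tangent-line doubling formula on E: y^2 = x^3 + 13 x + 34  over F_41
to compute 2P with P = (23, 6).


Doubling: s = (3 x1^2 + a) / (2 y1)
s = (3*23^2 + 13) / (2*6) mod 41 = 24
x3 = s^2 - 2 x1 mod 41 = 24^2 - 2*23 = 38
y3 = s (x1 - x3) - y1 mod 41 = 24 * (23 - 38) - 6 = 3

2P = (38, 3)


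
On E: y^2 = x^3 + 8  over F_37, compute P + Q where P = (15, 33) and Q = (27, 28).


P != Q, so use the chord formula.
s = (y2 - y1) / (x2 - x1) = (32) / (12) mod 37 = 15
x3 = s^2 - x1 - x2 mod 37 = 15^2 - 15 - 27 = 35
y3 = s (x1 - x3) - y1 mod 37 = 15 * (15 - 35) - 33 = 0

P + Q = (35, 0)


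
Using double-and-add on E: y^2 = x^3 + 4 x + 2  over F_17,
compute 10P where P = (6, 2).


k = 10 = 1010_2 (binary, LSB first: 0101)
Double-and-add from P = (6, 2):
  bit 0 = 0: acc unchanged = O
  bit 1 = 1: acc = O + (7, 4) = (7, 4)
  bit 2 = 0: acc unchanged = (7, 4)
  bit 3 = 1: acc = (7, 4) + (9, 6) = (2, 1)

10P = (2, 1)


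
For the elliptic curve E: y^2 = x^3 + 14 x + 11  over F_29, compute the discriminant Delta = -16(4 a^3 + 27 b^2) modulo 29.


4 a^3 + 27 b^2 = 4*14^3 + 27*11^2 = 10976 + 3267 = 14243
Delta = -16 * (14243) = -227888
Delta mod 29 = 23

Delta = 23 (mod 29)


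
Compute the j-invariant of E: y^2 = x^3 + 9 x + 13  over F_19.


Delta = -16(4 a^3 + 27 b^2) mod 19 = 17
-1728 * (4 a)^3 = -1728 * (4*9)^3 mod 19 = 11
j = 11 * 17^(-1) mod 19 = 4

j = 4 (mod 19)


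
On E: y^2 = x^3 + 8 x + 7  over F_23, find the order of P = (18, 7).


Compute successive multiples of P until we hit O:
  1P = (18, 7)
  2P = (11, 0)
  3P = (18, 16)
  4P = O

ord(P) = 4


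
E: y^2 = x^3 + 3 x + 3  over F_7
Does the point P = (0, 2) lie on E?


Check whether y^2 = x^3 + 3 x + 3 (mod 7) for (x, y) = (0, 2).
LHS: y^2 = 2^2 mod 7 = 4
RHS: x^3 + 3 x + 3 = 0^3 + 3*0 + 3 mod 7 = 3
LHS != RHS

No, not on the curve


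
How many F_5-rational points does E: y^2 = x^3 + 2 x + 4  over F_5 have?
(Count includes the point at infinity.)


For each x in F_5, count y with y^2 = x^3 + 2 x + 4 mod 5:
  x = 0: RHS = 4, y in [2, 3]  -> 2 point(s)
  x = 2: RHS = 1, y in [1, 4]  -> 2 point(s)
  x = 4: RHS = 1, y in [1, 4]  -> 2 point(s)
Affine points: 6. Add the point at infinity: total = 7.

#E(F_5) = 7


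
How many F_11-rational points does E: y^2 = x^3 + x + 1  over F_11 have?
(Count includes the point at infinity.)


For each x in F_11, count y with y^2 = x^3 + 1 x + 1 mod 11:
  x = 0: RHS = 1, y in [1, 10]  -> 2 point(s)
  x = 1: RHS = 3, y in [5, 6]  -> 2 point(s)
  x = 2: RHS = 0, y in [0]  -> 1 point(s)
  x = 3: RHS = 9, y in [3, 8]  -> 2 point(s)
  x = 4: RHS = 3, y in [5, 6]  -> 2 point(s)
  x = 6: RHS = 3, y in [5, 6]  -> 2 point(s)
  x = 8: RHS = 4, y in [2, 9]  -> 2 point(s)
Affine points: 13. Add the point at infinity: total = 14.

#E(F_11) = 14


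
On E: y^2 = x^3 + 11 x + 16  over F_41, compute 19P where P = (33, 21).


k = 19 = 10011_2 (binary, LSB first: 11001)
Double-and-add from P = (33, 21):
  bit 0 = 1: acc = O + (33, 21) = (33, 21)
  bit 1 = 1: acc = (33, 21) + (20, 35) = (19, 27)
  bit 2 = 0: acc unchanged = (19, 27)
  bit 3 = 0: acc unchanged = (19, 27)
  bit 4 = 1: acc = (19, 27) + (4, 1) = (19, 14)

19P = (19, 14)


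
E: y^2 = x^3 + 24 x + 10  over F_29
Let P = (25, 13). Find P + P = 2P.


Doubling: s = (3 x1^2 + a) / (2 y1)
s = (3*25^2 + 24) / (2*13) mod 29 = 5
x3 = s^2 - 2 x1 mod 29 = 5^2 - 2*25 = 4
y3 = s (x1 - x3) - y1 mod 29 = 5 * (25 - 4) - 13 = 5

2P = (4, 5)


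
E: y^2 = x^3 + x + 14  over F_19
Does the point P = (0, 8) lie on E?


Check whether y^2 = x^3 + 1 x + 14 (mod 19) for (x, y) = (0, 8).
LHS: y^2 = 8^2 mod 19 = 7
RHS: x^3 + 1 x + 14 = 0^3 + 1*0 + 14 mod 19 = 14
LHS != RHS

No, not on the curve


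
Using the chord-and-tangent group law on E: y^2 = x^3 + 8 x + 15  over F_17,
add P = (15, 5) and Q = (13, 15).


P != Q, so use the chord formula.
s = (y2 - y1) / (x2 - x1) = (10) / (15) mod 17 = 12
x3 = s^2 - x1 - x2 mod 17 = 12^2 - 15 - 13 = 14
y3 = s (x1 - x3) - y1 mod 17 = 12 * (15 - 14) - 5 = 7

P + Q = (14, 7)


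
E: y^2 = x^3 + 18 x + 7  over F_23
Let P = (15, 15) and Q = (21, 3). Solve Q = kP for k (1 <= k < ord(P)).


Enumerate multiples of P until we hit Q = (21, 3):
  1P = (15, 15)
  2P = (19, 3)
  3P = (21, 3)
Match found at i = 3.

k = 3


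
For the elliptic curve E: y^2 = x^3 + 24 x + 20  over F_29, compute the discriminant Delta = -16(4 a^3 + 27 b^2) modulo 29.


4 a^3 + 27 b^2 = 4*24^3 + 27*20^2 = 55296 + 10800 = 66096
Delta = -16 * (66096) = -1057536
Delta mod 29 = 7

Delta = 7 (mod 29)


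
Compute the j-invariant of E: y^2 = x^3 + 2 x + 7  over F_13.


Delta = -16(4 a^3 + 27 b^2) mod 13 = 4
-1728 * (4 a)^3 = -1728 * (4*2)^3 mod 13 = 5
j = 5 * 4^(-1) mod 13 = 11

j = 11 (mod 13)


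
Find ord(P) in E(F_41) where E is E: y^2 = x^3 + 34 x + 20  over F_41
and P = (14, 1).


Compute successive multiples of P until we hit O:
  1P = (14, 1)
  2P = (15, 16)
  3P = (32, 16)
  4P = (31, 19)
  5P = (35, 25)
  6P = (0, 15)
  7P = (28, 13)
  8P = (24, 8)
  ... (continuing to 33P)
  33P = O

ord(P) = 33


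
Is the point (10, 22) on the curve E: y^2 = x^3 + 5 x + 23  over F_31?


Check whether y^2 = x^3 + 5 x + 23 (mod 31) for (x, y) = (10, 22).
LHS: y^2 = 22^2 mod 31 = 19
RHS: x^3 + 5 x + 23 = 10^3 + 5*10 + 23 mod 31 = 19
LHS = RHS

Yes, on the curve


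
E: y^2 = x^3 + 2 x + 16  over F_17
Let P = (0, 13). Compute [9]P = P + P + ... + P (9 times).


k = 9 = 1001_2 (binary, LSB first: 1001)
Double-and-add from P = (0, 13):
  bit 0 = 1: acc = O + (0, 13) = (0, 13)
  bit 1 = 0: acc unchanged = (0, 13)
  bit 2 = 0: acc unchanged = (0, 13)
  bit 3 = 1: acc = (0, 13) + (10, 4) = (9, 7)

9P = (9, 7)


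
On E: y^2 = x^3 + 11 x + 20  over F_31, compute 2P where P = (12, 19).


Doubling: s = (3 x1^2 + a) / (2 y1)
s = (3*12^2 + 11) / (2*19) mod 31 = 19
x3 = s^2 - 2 x1 mod 31 = 19^2 - 2*12 = 27
y3 = s (x1 - x3) - y1 mod 31 = 19 * (12 - 27) - 19 = 6

2P = (27, 6)


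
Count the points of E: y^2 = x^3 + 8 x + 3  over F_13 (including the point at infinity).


For each x in F_13, count y with y^2 = x^3 + 8 x + 3 mod 13:
  x = 0: RHS = 3, y in [4, 9]  -> 2 point(s)
  x = 1: RHS = 12, y in [5, 8]  -> 2 point(s)
  x = 2: RHS = 1, y in [1, 12]  -> 2 point(s)
  x = 5: RHS = 12, y in [5, 8]  -> 2 point(s)
  x = 7: RHS = 12, y in [5, 8]  -> 2 point(s)
  x = 10: RHS = 4, y in [2, 11]  -> 2 point(s)
Affine points: 12. Add the point at infinity: total = 13.

#E(F_13) = 13


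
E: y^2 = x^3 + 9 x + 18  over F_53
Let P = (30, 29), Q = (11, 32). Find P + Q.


P != Q, so use the chord formula.
s = (y2 - y1) / (x2 - x1) = (3) / (34) mod 53 = 11
x3 = s^2 - x1 - x2 mod 53 = 11^2 - 30 - 11 = 27
y3 = s (x1 - x3) - y1 mod 53 = 11 * (30 - 27) - 29 = 4

P + Q = (27, 4)


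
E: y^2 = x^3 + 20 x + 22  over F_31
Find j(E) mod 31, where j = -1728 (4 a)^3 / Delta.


Delta = -16(4 a^3 + 27 b^2) mod 31 = 3
-1728 * (4 a)^3 = -1728 * (4*20)^3 mod 31 = 1
j = 1 * 3^(-1) mod 31 = 21

j = 21 (mod 31)


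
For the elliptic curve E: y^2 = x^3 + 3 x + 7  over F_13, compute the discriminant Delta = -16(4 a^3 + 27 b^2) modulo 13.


4 a^3 + 27 b^2 = 4*3^3 + 27*7^2 = 108 + 1323 = 1431
Delta = -16 * (1431) = -22896
Delta mod 13 = 10

Delta = 10 (mod 13)


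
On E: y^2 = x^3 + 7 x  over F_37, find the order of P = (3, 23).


Compute successive multiples of P until we hit O:
  1P = (3, 23)
  2P = (27, 22)
  3P = (0, 0)
  4P = (27, 15)
  5P = (3, 14)
  6P = O

ord(P) = 6


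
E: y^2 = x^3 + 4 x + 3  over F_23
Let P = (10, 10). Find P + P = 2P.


Doubling: s = (3 x1^2 + a) / (2 y1)
s = (3*10^2 + 4) / (2*10) mod 23 = 6
x3 = s^2 - 2 x1 mod 23 = 6^2 - 2*10 = 16
y3 = s (x1 - x3) - y1 mod 23 = 6 * (10 - 16) - 10 = 0

2P = (16, 0)


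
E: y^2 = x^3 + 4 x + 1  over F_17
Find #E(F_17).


For each x in F_17, count y with y^2 = x^3 + 4 x + 1 mod 17:
  x = 0: RHS = 1, y in [1, 16]  -> 2 point(s)
  x = 2: RHS = 0, y in [0]  -> 1 point(s)
  x = 4: RHS = 13, y in [8, 9]  -> 2 point(s)
  x = 7: RHS = 15, y in [7, 10]  -> 2 point(s)
  x = 8: RHS = 1, y in [1, 16]  -> 2 point(s)
  x = 9: RHS = 1, y in [1, 16]  -> 2 point(s)
  x = 10: RHS = 4, y in [2, 15]  -> 2 point(s)
  x = 11: RHS = 16, y in [4, 13]  -> 2 point(s)
  x = 12: RHS = 9, y in [3, 14]  -> 2 point(s)
  x = 14: RHS = 13, y in [8, 9]  -> 2 point(s)
  x = 15: RHS = 2, y in [6, 11]  -> 2 point(s)
  x = 16: RHS = 13, y in [8, 9]  -> 2 point(s)
Affine points: 23. Add the point at infinity: total = 24.

#E(F_17) = 24


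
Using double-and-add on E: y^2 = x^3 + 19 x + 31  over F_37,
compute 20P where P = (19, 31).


k = 20 = 10100_2 (binary, LSB first: 00101)
Double-and-add from P = (19, 31):
  bit 0 = 0: acc unchanged = O
  bit 1 = 0: acc unchanged = O
  bit 2 = 1: acc = O + (31, 16) = (31, 16)
  bit 3 = 0: acc unchanged = (31, 16)
  bit 4 = 1: acc = (31, 16) + (6, 18) = (36, 14)

20P = (36, 14)


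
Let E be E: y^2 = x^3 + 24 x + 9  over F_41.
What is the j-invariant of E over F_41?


Delta = -16(4 a^3 + 27 b^2) mod 41 = 25
-1728 * (4 a)^3 = -1728 * (4*24)^3 mod 41 = 18
j = 18 * 25^(-1) mod 41 = 4

j = 4 (mod 41)


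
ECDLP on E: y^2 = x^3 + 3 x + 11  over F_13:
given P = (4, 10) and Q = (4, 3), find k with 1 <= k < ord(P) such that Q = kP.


Enumerate multiples of P until we hit Q = (4, 3):
  1P = (4, 10)
  2P = (9, 0)
  3P = (4, 3)
Match found at i = 3.

k = 3


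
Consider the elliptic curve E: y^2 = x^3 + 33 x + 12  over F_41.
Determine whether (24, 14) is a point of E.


Check whether y^2 = x^3 + 33 x + 12 (mod 41) for (x, y) = (24, 14).
LHS: y^2 = 14^2 mod 41 = 32
RHS: x^3 + 33 x + 12 = 24^3 + 33*24 + 12 mod 41 = 32
LHS = RHS

Yes, on the curve


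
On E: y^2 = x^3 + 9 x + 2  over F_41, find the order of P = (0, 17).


Compute successive multiples of P until we hit O:
  1P = (0, 17)
  2P = (5, 7)
  3P = (40, 22)
  4P = (26, 31)
  5P = (33, 22)
  6P = (18, 25)
  7P = (7, 30)
  8P = (9, 19)
  ... (continuing to 39P)
  39P = O

ord(P) = 39


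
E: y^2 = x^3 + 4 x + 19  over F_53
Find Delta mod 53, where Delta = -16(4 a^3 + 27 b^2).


4 a^3 + 27 b^2 = 4*4^3 + 27*19^2 = 256 + 9747 = 10003
Delta = -16 * (10003) = -160048
Delta mod 53 = 12

Delta = 12 (mod 53)


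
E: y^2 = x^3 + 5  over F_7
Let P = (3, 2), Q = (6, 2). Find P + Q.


P != Q, so use the chord formula.
s = (y2 - y1) / (x2 - x1) = (0) / (3) mod 7 = 0
x3 = s^2 - x1 - x2 mod 7 = 0^2 - 3 - 6 = 5
y3 = s (x1 - x3) - y1 mod 7 = 0 * (3 - 5) - 2 = 5

P + Q = (5, 5)


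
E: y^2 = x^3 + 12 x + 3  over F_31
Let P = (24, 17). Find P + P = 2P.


Doubling: s = (3 x1^2 + a) / (2 y1)
s = (3*24^2 + 12) / (2*17) mod 31 = 22
x3 = s^2 - 2 x1 mod 31 = 22^2 - 2*24 = 2
y3 = s (x1 - x3) - y1 mod 31 = 22 * (24 - 2) - 17 = 2

2P = (2, 2)


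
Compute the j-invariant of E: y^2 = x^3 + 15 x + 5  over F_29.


Delta = -16(4 a^3 + 27 b^2) mod 29 = 9
-1728 * (4 a)^3 = -1728 * (4*15)^3 mod 29 = 9
j = 9 * 9^(-1) mod 29 = 1

j = 1 (mod 29)


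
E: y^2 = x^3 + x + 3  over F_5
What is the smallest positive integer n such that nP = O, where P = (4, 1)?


Compute successive multiples of P until we hit O:
  1P = (4, 1)
  2P = (1, 0)
  3P = (4, 4)
  4P = O

ord(P) = 4


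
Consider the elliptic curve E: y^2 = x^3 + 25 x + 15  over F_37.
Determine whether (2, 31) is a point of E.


Check whether y^2 = x^3 + 25 x + 15 (mod 37) for (x, y) = (2, 31).
LHS: y^2 = 31^2 mod 37 = 36
RHS: x^3 + 25 x + 15 = 2^3 + 25*2 + 15 mod 37 = 36
LHS = RHS

Yes, on the curve


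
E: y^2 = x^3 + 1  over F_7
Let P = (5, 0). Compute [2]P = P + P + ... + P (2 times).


k = 2 = 10_2 (binary, LSB first: 01)
Double-and-add from P = (5, 0):
  bit 0 = 0: acc unchanged = O
  bit 1 = 1: acc = O + O = O

2P = O


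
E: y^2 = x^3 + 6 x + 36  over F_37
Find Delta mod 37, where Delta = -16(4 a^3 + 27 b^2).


4 a^3 + 27 b^2 = 4*6^3 + 27*36^2 = 864 + 34992 = 35856
Delta = -16 * (35856) = -573696
Delta mod 37 = 26

Delta = 26 (mod 37)


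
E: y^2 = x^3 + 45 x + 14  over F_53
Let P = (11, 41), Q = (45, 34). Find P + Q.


P != Q, so use the chord formula.
s = (y2 - y1) / (x2 - x1) = (46) / (34) mod 53 = 45
x3 = s^2 - x1 - x2 mod 53 = 45^2 - 11 - 45 = 8
y3 = s (x1 - x3) - y1 mod 53 = 45 * (11 - 8) - 41 = 41

P + Q = (8, 41)


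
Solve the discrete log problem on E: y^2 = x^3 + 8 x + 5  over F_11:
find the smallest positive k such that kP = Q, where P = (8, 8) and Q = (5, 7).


Enumerate multiples of P until we hit Q = (5, 7):
  1P = (8, 8)
  2P = (0, 4)
  3P = (6, 4)
  4P = (1, 6)
  5P = (5, 7)
Match found at i = 5.

k = 5


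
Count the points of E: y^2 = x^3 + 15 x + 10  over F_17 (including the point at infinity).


For each x in F_17, count y with y^2 = x^3 + 15 x + 10 mod 17:
  x = 1: RHS = 9, y in [3, 14]  -> 2 point(s)
  x = 4: RHS = 15, y in [7, 10]  -> 2 point(s)
  x = 7: RHS = 16, y in [4, 13]  -> 2 point(s)
  x = 8: RHS = 13, y in [8, 9]  -> 2 point(s)
  x = 10: RHS = 4, y in [2, 15]  -> 2 point(s)
Affine points: 10. Add the point at infinity: total = 11.

#E(F_17) = 11


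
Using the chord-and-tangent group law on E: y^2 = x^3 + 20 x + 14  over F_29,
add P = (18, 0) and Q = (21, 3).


P != Q, so use the chord formula.
s = (y2 - y1) / (x2 - x1) = (3) / (3) mod 29 = 1
x3 = s^2 - x1 - x2 mod 29 = 1^2 - 18 - 21 = 20
y3 = s (x1 - x3) - y1 mod 29 = 1 * (18 - 20) - 0 = 27

P + Q = (20, 27)


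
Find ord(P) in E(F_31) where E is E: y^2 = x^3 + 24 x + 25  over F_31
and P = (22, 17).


Compute successive multiples of P until we hit O:
  1P = (22, 17)
  2P = (3, 0)
  3P = (22, 14)
  4P = O

ord(P) = 4


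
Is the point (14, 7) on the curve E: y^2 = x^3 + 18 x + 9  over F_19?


Check whether y^2 = x^3 + 18 x + 9 (mod 19) for (x, y) = (14, 7).
LHS: y^2 = 7^2 mod 19 = 11
RHS: x^3 + 18 x + 9 = 14^3 + 18*14 + 9 mod 19 = 3
LHS != RHS

No, not on the curve


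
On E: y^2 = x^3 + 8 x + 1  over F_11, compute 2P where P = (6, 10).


Doubling: s = (3 x1^2 + a) / (2 y1)
s = (3*6^2 + 8) / (2*10) mod 11 = 8
x3 = s^2 - 2 x1 mod 11 = 8^2 - 2*6 = 8
y3 = s (x1 - x3) - y1 mod 11 = 8 * (6 - 8) - 10 = 7

2P = (8, 7)


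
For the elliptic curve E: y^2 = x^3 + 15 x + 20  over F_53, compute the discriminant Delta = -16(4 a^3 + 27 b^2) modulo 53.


4 a^3 + 27 b^2 = 4*15^3 + 27*20^2 = 13500 + 10800 = 24300
Delta = -16 * (24300) = -388800
Delta mod 53 = 8

Delta = 8 (mod 53)


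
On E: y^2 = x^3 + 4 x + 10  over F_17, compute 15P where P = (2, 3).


k = 15 = 1111_2 (binary, LSB first: 1111)
Double-and-add from P = (2, 3):
  bit 0 = 1: acc = O + (2, 3) = (2, 3)
  bit 1 = 1: acc = (2, 3) + (5, 6) = (11, 5)
  bit 2 = 1: acc = (11, 5) + (3, 10) = (1, 10)
  bit 3 = 1: acc = (1, 10) + (12, 16) = (5, 11)

15P = (5, 11)


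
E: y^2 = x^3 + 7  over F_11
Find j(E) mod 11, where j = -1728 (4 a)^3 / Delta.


Delta = -16(4 a^3 + 27 b^2) mod 11 = 7
-1728 * (4 a)^3 = -1728 * (4*0)^3 mod 11 = 0
j = 0 * 7^(-1) mod 11 = 0

j = 0 (mod 11)


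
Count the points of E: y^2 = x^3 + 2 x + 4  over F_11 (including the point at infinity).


For each x in F_11, count y with y^2 = x^3 + 2 x + 4 mod 11:
  x = 0: RHS = 4, y in [2, 9]  -> 2 point(s)
  x = 2: RHS = 5, y in [4, 7]  -> 2 point(s)
  x = 3: RHS = 4, y in [2, 9]  -> 2 point(s)
  x = 6: RHS = 1, y in [1, 10]  -> 2 point(s)
  x = 7: RHS = 9, y in [3, 8]  -> 2 point(s)
  x = 8: RHS = 4, y in [2, 9]  -> 2 point(s)
  x = 9: RHS = 3, y in [5, 6]  -> 2 point(s)
  x = 10: RHS = 1, y in [1, 10]  -> 2 point(s)
Affine points: 16. Add the point at infinity: total = 17.

#E(F_11) = 17


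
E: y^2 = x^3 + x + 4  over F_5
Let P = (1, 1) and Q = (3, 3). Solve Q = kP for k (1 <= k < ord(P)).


Enumerate multiples of P until we hit Q = (3, 3):
  1P = (1, 1)
  2P = (2, 2)
  3P = (3, 2)
  4P = (0, 2)
  5P = (0, 3)
  6P = (3, 3)
Match found at i = 6.

k = 6


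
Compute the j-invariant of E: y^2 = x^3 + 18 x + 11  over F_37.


Delta = -16(4 a^3 + 27 b^2) mod 37 = 17
-1728 * (4 a)^3 = -1728 * (4*18)^3 mod 37 = 23
j = 23 * 17^(-1) mod 37 = 34

j = 34 (mod 37)


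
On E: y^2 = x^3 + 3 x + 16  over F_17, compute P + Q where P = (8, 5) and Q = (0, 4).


P != Q, so use the chord formula.
s = (y2 - y1) / (x2 - x1) = (16) / (9) mod 17 = 15
x3 = s^2 - x1 - x2 mod 17 = 15^2 - 8 - 0 = 13
y3 = s (x1 - x3) - y1 mod 17 = 15 * (8 - 13) - 5 = 5

P + Q = (13, 5)


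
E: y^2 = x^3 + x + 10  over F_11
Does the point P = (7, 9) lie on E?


Check whether y^2 = x^3 + 1 x + 10 (mod 11) for (x, y) = (7, 9).
LHS: y^2 = 9^2 mod 11 = 4
RHS: x^3 + 1 x + 10 = 7^3 + 1*7 + 10 mod 11 = 8
LHS != RHS

No, not on the curve


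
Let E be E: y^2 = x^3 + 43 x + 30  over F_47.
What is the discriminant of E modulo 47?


4 a^3 + 27 b^2 = 4*43^3 + 27*30^2 = 318028 + 24300 = 342328
Delta = -16 * (342328) = -5477248
Delta mod 47 = 38

Delta = 38 (mod 47)


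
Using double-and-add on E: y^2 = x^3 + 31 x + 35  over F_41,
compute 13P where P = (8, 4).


k = 13 = 1101_2 (binary, LSB first: 1011)
Double-and-add from P = (8, 4):
  bit 0 = 1: acc = O + (8, 4) = (8, 4)
  bit 1 = 0: acc unchanged = (8, 4)
  bit 2 = 1: acc = (8, 4) + (2, 33) = (35, 24)
  bit 3 = 1: acc = (35, 24) + (21, 36) = (10, 19)

13P = (10, 19)


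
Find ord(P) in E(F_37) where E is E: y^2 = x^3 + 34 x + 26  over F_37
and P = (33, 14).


Compute successive multiples of P until we hit O:
  1P = (33, 14)
  2P = (33, 23)
  3P = O

ord(P) = 3


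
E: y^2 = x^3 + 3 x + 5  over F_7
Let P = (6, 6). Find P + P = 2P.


Doubling: s = (3 x1^2 + a) / (2 y1)
s = (3*6^2 + 3) / (2*6) mod 7 = 4
x3 = s^2 - 2 x1 mod 7 = 4^2 - 2*6 = 4
y3 = s (x1 - x3) - y1 mod 7 = 4 * (6 - 4) - 6 = 2

2P = (4, 2)


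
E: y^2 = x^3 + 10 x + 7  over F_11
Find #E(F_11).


For each x in F_11, count y with y^2 = x^3 + 10 x + 7 mod 11:
  x = 3: RHS = 9, y in [3, 8]  -> 2 point(s)
  x = 4: RHS = 1, y in [1, 10]  -> 2 point(s)
  x = 8: RHS = 5, y in [4, 7]  -> 2 point(s)
  x = 9: RHS = 1, y in [1, 10]  -> 2 point(s)
Affine points: 8. Add the point at infinity: total = 9.

#E(F_11) = 9


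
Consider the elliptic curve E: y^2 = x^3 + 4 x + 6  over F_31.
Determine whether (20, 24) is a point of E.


Check whether y^2 = x^3 + 4 x + 6 (mod 31) for (x, y) = (20, 24).
LHS: y^2 = 24^2 mod 31 = 18
RHS: x^3 + 4 x + 6 = 20^3 + 4*20 + 6 mod 31 = 26
LHS != RHS

No, not on the curve


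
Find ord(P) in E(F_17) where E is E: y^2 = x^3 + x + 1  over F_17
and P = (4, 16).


Compute successive multiples of P until we hit O:
  1P = (4, 16)
  2P = (10, 12)
  3P = (11, 0)
  4P = (10, 5)
  5P = (4, 1)
  6P = O

ord(P) = 6


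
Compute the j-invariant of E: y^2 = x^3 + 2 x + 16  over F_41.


Delta = -16(4 a^3 + 27 b^2) mod 41 = 6
-1728 * (4 a)^3 = -1728 * (4*2)^3 mod 41 = 3
j = 3 * 6^(-1) mod 41 = 21

j = 21 (mod 41)


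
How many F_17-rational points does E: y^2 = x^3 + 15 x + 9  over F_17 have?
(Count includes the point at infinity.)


For each x in F_17, count y with y^2 = x^3 + 15 x + 9 mod 17:
  x = 0: RHS = 9, y in [3, 14]  -> 2 point(s)
  x = 1: RHS = 8, y in [5, 12]  -> 2 point(s)
  x = 2: RHS = 13, y in [8, 9]  -> 2 point(s)
  x = 3: RHS = 13, y in [8, 9]  -> 2 point(s)
  x = 6: RHS = 9, y in [3, 14]  -> 2 point(s)
  x = 7: RHS = 15, y in [7, 10]  -> 2 point(s)
  x = 11: RHS = 9, y in [3, 14]  -> 2 point(s)
  x = 12: RHS = 13, y in [8, 9]  -> 2 point(s)
  x = 13: RHS = 4, y in [2, 15]  -> 2 point(s)
Affine points: 18. Add the point at infinity: total = 19.

#E(F_17) = 19


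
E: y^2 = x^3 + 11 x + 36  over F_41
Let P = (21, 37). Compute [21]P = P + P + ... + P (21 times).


k = 21 = 10101_2 (binary, LSB first: 10101)
Double-and-add from P = (21, 37):
  bit 0 = 1: acc = O + (21, 37) = (21, 37)
  bit 1 = 0: acc unchanged = (21, 37)
  bit 2 = 1: acc = (21, 37) + (31, 22) = (22, 26)
  bit 3 = 0: acc unchanged = (22, 26)
  bit 4 = 1: acc = (22, 26) + (14, 33) = (0, 6)

21P = (0, 6)


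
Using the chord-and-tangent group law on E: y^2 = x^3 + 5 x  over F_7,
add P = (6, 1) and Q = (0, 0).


P != Q, so use the chord formula.
s = (y2 - y1) / (x2 - x1) = (6) / (1) mod 7 = 6
x3 = s^2 - x1 - x2 mod 7 = 6^2 - 6 - 0 = 2
y3 = s (x1 - x3) - y1 mod 7 = 6 * (6 - 2) - 1 = 2

P + Q = (2, 2)


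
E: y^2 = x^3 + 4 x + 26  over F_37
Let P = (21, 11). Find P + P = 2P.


Doubling: s = (3 x1^2 + a) / (2 y1)
s = (3*21^2 + 4) / (2*11) mod 37 = 25
x3 = s^2 - 2 x1 mod 37 = 25^2 - 2*21 = 28
y3 = s (x1 - x3) - y1 mod 37 = 25 * (21 - 28) - 11 = 36

2P = (28, 36)


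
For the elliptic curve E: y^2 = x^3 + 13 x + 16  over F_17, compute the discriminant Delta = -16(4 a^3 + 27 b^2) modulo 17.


4 a^3 + 27 b^2 = 4*13^3 + 27*16^2 = 8788 + 6912 = 15700
Delta = -16 * (15700) = -251200
Delta mod 17 = 9

Delta = 9 (mod 17)


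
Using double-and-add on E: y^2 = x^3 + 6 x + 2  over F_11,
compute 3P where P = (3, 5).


k = 3 = 11_2 (binary, LSB first: 11)
Double-and-add from P = (3, 5):
  bit 0 = 1: acc = O + (3, 5) = (3, 5)
  bit 1 = 1: acc = (3, 5) + (5, 6) = (6, 10)

3P = (6, 10)


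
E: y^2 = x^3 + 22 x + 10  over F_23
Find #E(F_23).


For each x in F_23, count y with y^2 = x^3 + 22 x + 10 mod 23:
  x = 2: RHS = 16, y in [4, 19]  -> 2 point(s)
  x = 4: RHS = 1, y in [1, 22]  -> 2 point(s)
  x = 6: RHS = 13, y in [6, 17]  -> 2 point(s)
  x = 7: RHS = 1, y in [1, 22]  -> 2 point(s)
  x = 8: RHS = 8, y in [10, 13]  -> 2 point(s)
  x = 12: RHS = 1, y in [1, 22]  -> 2 point(s)
  x = 13: RHS = 9, y in [3, 20]  -> 2 point(s)
  x = 14: RHS = 3, y in [7, 16]  -> 2 point(s)
  x = 15: RHS = 12, y in [9, 14]  -> 2 point(s)
  x = 20: RHS = 9, y in [3, 20]  -> 2 point(s)
  x = 21: RHS = 4, y in [2, 21]  -> 2 point(s)
Affine points: 22. Add the point at infinity: total = 23.

#E(F_23) = 23


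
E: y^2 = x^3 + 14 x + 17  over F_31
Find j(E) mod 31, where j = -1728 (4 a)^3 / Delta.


Delta = -16(4 a^3 + 27 b^2) mod 31 = 19
-1728 * (4 a)^3 = -1728 * (4*14)^3 mod 31 = 8
j = 8 * 19^(-1) mod 31 = 20

j = 20 (mod 31)


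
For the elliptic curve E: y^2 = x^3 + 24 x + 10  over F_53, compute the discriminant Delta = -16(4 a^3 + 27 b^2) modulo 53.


4 a^3 + 27 b^2 = 4*24^3 + 27*10^2 = 55296 + 2700 = 57996
Delta = -16 * (57996) = -927936
Delta mod 53 = 41

Delta = 41 (mod 53)


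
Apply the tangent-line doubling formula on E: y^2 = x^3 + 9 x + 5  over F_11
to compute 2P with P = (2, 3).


Doubling: s = (3 x1^2 + a) / (2 y1)
s = (3*2^2 + 9) / (2*3) mod 11 = 9
x3 = s^2 - 2 x1 mod 11 = 9^2 - 2*2 = 0
y3 = s (x1 - x3) - y1 mod 11 = 9 * (2 - 0) - 3 = 4

2P = (0, 4)
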